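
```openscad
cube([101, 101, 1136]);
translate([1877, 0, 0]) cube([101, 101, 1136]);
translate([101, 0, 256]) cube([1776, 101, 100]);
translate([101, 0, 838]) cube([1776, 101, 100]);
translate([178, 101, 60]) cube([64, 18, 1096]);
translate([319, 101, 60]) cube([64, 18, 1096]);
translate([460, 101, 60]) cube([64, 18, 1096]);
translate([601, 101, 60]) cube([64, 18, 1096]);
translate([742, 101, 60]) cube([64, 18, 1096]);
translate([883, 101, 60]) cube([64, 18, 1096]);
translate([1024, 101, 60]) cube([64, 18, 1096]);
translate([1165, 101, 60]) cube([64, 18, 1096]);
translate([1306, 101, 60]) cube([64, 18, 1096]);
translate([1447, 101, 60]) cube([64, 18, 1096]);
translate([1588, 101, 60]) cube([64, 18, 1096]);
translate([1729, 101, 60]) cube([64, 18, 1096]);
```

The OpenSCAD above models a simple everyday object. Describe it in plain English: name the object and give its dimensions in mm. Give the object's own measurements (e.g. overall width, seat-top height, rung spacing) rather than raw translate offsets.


A fence section. Two 101×101 mm posts, 1136 mm tall, stand on the floor with a clear span of 1776 mm between their inner faces. Two horizontal rails of 101×100 mm section span the gap between the posts with their undersides at z = 256 mm and z = 838 mm, flush with the posts' −y face. 12 pickets, each 64 mm wide, 18 mm thick and 1096 mm tall, are fixed to the +y face of the rails with their bottoms at z = 60 mm, spaced across the span with a 77 mm gap after the −x post and between neighbouring pickets, with 84 mm left before the +x post.


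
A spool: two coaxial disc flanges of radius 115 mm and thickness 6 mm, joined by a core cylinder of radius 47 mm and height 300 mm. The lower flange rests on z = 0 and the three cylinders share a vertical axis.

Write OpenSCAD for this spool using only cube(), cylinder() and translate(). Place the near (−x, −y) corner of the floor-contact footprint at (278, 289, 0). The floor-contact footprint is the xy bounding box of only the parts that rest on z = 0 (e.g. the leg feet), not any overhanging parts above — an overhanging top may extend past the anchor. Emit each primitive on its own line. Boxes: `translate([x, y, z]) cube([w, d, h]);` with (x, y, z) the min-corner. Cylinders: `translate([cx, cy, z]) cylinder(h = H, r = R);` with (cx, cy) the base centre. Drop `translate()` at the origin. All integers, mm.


translate([393, 404, 0]) cylinder(h = 6, r = 115);
translate([393, 404, 6]) cylinder(h = 300, r = 47);
translate([393, 404, 306]) cylinder(h = 6, r = 115);


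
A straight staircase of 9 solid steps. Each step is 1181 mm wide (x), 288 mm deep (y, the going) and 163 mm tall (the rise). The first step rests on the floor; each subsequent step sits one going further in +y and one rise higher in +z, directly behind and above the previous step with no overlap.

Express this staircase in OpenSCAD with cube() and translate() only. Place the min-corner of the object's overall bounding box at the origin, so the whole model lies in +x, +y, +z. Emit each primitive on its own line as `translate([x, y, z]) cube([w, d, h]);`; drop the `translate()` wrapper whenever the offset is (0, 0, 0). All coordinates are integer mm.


cube([1181, 288, 163]);
translate([0, 288, 163]) cube([1181, 288, 163]);
translate([0, 576, 326]) cube([1181, 288, 163]);
translate([0, 864, 489]) cube([1181, 288, 163]);
translate([0, 1152, 652]) cube([1181, 288, 163]);
translate([0, 1440, 815]) cube([1181, 288, 163]);
translate([0, 1728, 978]) cube([1181, 288, 163]);
translate([0, 2016, 1141]) cube([1181, 288, 163]);
translate([0, 2304, 1304]) cube([1181, 288, 163]);


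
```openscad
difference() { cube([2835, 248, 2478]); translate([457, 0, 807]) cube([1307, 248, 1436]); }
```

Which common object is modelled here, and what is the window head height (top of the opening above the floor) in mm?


A wall with a window opening. The window head height is 2243 mm.

A wall with a rectangular opening subtracted — a window. Sill at z = 807, opening 1436 mm tall, so the head is at 807 + 1436 = 2243 mm.


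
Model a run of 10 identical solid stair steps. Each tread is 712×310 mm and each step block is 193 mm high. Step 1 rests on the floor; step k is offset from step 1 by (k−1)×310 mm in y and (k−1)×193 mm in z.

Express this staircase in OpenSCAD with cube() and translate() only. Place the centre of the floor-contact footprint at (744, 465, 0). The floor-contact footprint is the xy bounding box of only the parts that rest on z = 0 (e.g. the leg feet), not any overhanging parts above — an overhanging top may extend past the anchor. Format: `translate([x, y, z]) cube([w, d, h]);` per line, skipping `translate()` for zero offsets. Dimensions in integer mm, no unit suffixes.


translate([388, 310, 0]) cube([712, 310, 193]);
translate([388, 620, 193]) cube([712, 310, 193]);
translate([388, 930, 386]) cube([712, 310, 193]);
translate([388, 1240, 579]) cube([712, 310, 193]);
translate([388, 1550, 772]) cube([712, 310, 193]);
translate([388, 1860, 965]) cube([712, 310, 193]);
translate([388, 2170, 1158]) cube([712, 310, 193]);
translate([388, 2480, 1351]) cube([712, 310, 193]);
translate([388, 2790, 1544]) cube([712, 310, 193]);
translate([388, 3100, 1737]) cube([712, 310, 193]);


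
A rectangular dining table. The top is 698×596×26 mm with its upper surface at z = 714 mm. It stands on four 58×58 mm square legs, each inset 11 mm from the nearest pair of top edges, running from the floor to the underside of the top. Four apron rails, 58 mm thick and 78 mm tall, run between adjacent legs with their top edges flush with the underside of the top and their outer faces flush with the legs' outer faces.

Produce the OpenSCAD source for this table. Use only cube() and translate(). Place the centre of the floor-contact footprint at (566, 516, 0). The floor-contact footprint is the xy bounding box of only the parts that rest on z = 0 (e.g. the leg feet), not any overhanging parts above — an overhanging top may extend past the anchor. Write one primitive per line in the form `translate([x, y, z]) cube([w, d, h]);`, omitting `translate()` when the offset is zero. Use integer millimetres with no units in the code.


// leg_h = 714 - 26 = 688
// apron z = 688 - 78 = 610
translate([217, 218, 688]) cube([698, 596, 26]);
translate([228, 229, 0]) cube([58, 58, 688]);
translate([846, 229, 0]) cube([58, 58, 688]);
translate([228, 745, 0]) cube([58, 58, 688]);
translate([846, 745, 0]) cube([58, 58, 688]);
translate([286, 229, 610]) cube([560, 58, 78]);
translate([286, 745, 610]) cube([560, 58, 78]);
translate([228, 287, 610]) cube([58, 458, 78]);
translate([846, 287, 610]) cube([58, 458, 78]);


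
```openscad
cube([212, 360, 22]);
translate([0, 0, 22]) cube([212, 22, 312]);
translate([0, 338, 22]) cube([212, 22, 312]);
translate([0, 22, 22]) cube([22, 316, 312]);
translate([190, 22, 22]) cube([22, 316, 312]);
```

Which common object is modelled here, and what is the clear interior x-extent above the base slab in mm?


An open box. The internal width is 168 mm.

A 212×360 base slab with four walls standing on it — an open box. The base is 212 mm wide and the walls are 22 mm thick, so the internal width is 212 − 2 × 22 = 168 mm.


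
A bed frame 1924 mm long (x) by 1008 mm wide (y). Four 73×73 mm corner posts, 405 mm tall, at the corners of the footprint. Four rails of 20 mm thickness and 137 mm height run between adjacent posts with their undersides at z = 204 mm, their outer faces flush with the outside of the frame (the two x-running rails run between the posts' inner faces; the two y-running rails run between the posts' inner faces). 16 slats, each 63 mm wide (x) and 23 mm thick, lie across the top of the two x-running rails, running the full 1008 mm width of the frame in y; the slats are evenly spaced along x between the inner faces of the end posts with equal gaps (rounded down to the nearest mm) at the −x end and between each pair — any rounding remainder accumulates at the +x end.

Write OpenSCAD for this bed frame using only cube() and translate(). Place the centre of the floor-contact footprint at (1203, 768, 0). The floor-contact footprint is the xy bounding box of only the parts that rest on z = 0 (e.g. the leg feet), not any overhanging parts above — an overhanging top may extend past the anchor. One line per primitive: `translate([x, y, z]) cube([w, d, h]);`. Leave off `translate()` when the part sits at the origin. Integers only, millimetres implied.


translate([241, 264, 0]) cube([73, 73, 405]);
translate([241, 1199, 0]) cube([73, 73, 405]);
translate([2092, 264, 0]) cube([73, 73, 405]);
translate([2092, 1199, 0]) cube([73, 73, 405]);
translate([314, 264, 204]) cube([1778, 20, 137]);
translate([314, 1252, 204]) cube([1778, 20, 137]);
translate([241, 337, 204]) cube([20, 862, 137]);
translate([2145, 337, 204]) cube([20, 862, 137]);
translate([359, 264, 341]) cube([63, 1008, 23]);
translate([467, 264, 341]) cube([63, 1008, 23]);
translate([575, 264, 341]) cube([63, 1008, 23]);
translate([683, 264, 341]) cube([63, 1008, 23]);
translate([791, 264, 341]) cube([63, 1008, 23]);
translate([899, 264, 341]) cube([63, 1008, 23]);
translate([1007, 264, 341]) cube([63, 1008, 23]);
translate([1115, 264, 341]) cube([63, 1008, 23]);
translate([1223, 264, 341]) cube([63, 1008, 23]);
translate([1331, 264, 341]) cube([63, 1008, 23]);
translate([1439, 264, 341]) cube([63, 1008, 23]);
translate([1547, 264, 341]) cube([63, 1008, 23]);
translate([1655, 264, 341]) cube([63, 1008, 23]);
translate([1763, 264, 341]) cube([63, 1008, 23]);
translate([1871, 264, 341]) cube([63, 1008, 23]);
translate([1979, 264, 341]) cube([63, 1008, 23]);


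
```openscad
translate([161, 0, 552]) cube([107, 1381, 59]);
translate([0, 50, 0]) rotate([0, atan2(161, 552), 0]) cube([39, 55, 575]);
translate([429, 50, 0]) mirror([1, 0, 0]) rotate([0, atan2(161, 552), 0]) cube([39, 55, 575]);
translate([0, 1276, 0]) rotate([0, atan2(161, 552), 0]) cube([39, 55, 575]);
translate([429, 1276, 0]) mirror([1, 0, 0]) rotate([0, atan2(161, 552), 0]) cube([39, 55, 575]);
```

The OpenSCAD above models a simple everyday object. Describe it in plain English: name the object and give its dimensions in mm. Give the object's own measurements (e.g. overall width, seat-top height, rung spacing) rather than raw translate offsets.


A sawhorse. A 107×1381×59 mm beam (x, y, z) sits on two A-frame leg pairs. Each pair is two raked legs of 39×55 mm section (55 mm along y) splaying symmetrically in x. Each leg rises 552 mm vertically over 161 mm of horizontal reach and is 575 mm long along its own axis. Every leg's outer bottom edge rests on the floor and its outer top edge meets a bottom edge of the beam — the left legs (tilting toward +x) meet the beam's −x bottom edge, the right legs (their mirror images, tilting toward −x) meet its +x bottom edge — so the leg tops tuck under the beam, the beam's underside is 552 mm above the floor, and the feet are 429 mm apart outside-to-outside with the beam centred between them. The two leg pairs are set in 50 mm from either end of the beam.


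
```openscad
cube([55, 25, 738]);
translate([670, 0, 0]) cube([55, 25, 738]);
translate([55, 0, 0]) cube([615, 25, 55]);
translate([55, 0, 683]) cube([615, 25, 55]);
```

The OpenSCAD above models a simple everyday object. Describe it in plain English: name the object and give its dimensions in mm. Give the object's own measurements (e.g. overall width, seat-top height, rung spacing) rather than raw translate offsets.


A rectangular picture frame lying in the x–z plane (depth along y). The opening is 615 mm wide (x) by 628 mm tall (z), surrounded by a border 55 mm wide on all four sides. The frame is 25 mm deep and is made of two full-height vertical stiles with two horizontal rails fitted between them.


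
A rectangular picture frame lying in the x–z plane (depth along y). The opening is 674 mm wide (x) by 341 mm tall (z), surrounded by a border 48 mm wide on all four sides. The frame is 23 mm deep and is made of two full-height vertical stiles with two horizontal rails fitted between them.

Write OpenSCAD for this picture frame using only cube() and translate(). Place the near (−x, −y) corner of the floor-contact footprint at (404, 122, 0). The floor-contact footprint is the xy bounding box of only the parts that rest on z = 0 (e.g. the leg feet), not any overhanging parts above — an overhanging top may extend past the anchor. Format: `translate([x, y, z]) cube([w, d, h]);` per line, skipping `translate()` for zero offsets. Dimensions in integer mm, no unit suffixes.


translate([404, 122, 0]) cube([48, 23, 437]);
translate([1126, 122, 0]) cube([48, 23, 437]);
translate([452, 122, 0]) cube([674, 23, 48]);
translate([452, 122, 389]) cube([674, 23, 48]);


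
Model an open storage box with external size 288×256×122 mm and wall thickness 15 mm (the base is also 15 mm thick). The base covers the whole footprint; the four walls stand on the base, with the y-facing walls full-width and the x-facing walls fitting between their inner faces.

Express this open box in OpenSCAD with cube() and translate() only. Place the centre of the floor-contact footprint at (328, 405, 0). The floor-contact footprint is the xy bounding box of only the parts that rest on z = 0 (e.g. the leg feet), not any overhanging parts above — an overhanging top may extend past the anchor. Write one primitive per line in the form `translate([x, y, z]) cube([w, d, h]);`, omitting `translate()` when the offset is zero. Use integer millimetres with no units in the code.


translate([184, 277, 0]) cube([288, 256, 15]);
translate([184, 277, 15]) cube([288, 15, 107]);
translate([184, 518, 15]) cube([288, 15, 107]);
translate([184, 292, 15]) cube([15, 226, 107]);
translate([457, 292, 15]) cube([15, 226, 107]);


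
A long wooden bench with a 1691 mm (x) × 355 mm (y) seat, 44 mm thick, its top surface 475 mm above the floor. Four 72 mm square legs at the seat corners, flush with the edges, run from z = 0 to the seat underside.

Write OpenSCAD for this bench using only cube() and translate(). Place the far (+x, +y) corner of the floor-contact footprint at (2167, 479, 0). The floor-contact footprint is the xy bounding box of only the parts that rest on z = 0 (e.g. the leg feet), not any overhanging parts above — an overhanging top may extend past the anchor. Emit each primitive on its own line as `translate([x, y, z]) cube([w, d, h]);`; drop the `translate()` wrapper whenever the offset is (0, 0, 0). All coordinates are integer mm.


// leg_h = 475 − 44 = 431
translate([476, 124, 431]) cube([1691, 355, 44]);
translate([476, 124, 0]) cube([72, 72, 431]);
translate([476, 407, 0]) cube([72, 72, 431]);
translate([2095, 124, 0]) cube([72, 72, 431]);
translate([2095, 407, 0]) cube([72, 72, 431]);


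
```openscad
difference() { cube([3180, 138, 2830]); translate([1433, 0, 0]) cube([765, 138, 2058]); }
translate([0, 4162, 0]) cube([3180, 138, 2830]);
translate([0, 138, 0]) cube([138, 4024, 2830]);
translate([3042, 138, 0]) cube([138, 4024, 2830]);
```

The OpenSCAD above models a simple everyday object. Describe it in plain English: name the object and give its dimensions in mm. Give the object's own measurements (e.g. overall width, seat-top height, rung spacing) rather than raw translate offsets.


A single room: four walls, each 2830 mm tall and 138 mm thick, enclosing an outside footprint 3180×4300 mm (x × y), no floor or roof. The front and back walls (−y and +y sides) run the full x-width; the side walls fit between their inner faces. A door opening 765 mm wide and 2058 mm tall is cut through the front wall from the floor up, its −x edge 1433 mm from the wall's −x end.


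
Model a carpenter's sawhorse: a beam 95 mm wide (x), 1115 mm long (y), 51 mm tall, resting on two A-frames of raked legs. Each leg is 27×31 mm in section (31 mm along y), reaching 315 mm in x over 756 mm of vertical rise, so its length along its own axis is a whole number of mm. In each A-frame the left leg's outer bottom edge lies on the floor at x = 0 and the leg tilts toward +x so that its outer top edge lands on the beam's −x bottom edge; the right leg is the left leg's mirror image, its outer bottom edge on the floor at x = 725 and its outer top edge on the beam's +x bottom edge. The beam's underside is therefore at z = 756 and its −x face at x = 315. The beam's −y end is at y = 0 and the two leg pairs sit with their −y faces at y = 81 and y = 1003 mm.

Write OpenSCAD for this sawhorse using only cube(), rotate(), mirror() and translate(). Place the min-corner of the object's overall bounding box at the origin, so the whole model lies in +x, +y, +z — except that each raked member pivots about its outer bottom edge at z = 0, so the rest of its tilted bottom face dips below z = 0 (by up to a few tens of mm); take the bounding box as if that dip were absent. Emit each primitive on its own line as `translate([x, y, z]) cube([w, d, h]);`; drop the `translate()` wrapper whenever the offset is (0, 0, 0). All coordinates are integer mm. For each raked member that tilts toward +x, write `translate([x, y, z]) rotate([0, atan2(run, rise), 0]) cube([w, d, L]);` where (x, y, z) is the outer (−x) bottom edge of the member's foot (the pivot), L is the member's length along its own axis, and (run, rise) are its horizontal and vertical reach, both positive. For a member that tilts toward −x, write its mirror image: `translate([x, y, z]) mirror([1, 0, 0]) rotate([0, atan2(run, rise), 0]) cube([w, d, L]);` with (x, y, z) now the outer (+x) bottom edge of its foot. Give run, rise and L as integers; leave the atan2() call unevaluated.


translate([315, 0, 756]) cube([95, 1115, 51]);
translate([0, 81, 0]) rotate([0, atan2(315, 756), 0]) cube([27, 31, 819]);
translate([725, 81, 0]) mirror([1, 0, 0]) rotate([0, atan2(315, 756), 0]) cube([27, 31, 819]);
translate([0, 1003, 0]) rotate([0, atan2(315, 756), 0]) cube([27, 31, 819]);
translate([725, 1003, 0]) mirror([1, 0, 0]) rotate([0, atan2(315, 756), 0]) cube([27, 31, 819]);


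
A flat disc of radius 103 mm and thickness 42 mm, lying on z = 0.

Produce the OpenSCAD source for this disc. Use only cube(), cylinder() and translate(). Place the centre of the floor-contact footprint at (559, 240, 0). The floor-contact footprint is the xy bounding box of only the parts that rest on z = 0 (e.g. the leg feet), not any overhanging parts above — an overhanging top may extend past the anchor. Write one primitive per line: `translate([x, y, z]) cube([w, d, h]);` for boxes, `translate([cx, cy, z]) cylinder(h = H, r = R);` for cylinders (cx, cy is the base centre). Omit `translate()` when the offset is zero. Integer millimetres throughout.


translate([559, 240, 0]) cylinder(h = 42, r = 103);


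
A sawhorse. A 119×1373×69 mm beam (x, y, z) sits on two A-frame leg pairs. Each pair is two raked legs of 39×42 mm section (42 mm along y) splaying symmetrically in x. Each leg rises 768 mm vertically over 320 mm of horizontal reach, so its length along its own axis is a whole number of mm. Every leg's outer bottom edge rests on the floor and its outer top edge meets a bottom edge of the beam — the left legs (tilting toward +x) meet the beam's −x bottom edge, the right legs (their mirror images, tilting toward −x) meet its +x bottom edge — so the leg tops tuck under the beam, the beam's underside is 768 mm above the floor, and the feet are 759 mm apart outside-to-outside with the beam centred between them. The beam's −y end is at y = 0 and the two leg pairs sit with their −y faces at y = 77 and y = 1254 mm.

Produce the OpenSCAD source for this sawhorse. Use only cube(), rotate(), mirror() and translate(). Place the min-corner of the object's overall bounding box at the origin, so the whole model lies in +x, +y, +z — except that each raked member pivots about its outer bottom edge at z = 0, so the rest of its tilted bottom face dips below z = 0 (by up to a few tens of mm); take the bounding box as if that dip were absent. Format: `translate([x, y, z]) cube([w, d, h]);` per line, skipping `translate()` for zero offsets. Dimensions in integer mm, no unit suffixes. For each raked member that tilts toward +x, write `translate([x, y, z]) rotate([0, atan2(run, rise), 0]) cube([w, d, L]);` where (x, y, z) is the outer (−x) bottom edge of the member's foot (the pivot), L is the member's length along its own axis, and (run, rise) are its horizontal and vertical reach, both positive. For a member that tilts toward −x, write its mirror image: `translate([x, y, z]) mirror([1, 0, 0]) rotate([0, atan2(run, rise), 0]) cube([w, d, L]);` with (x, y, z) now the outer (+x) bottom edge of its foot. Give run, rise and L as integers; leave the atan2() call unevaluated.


translate([320, 0, 768]) cube([119, 1373, 69]);
translate([0, 77, 0]) rotate([0, atan2(320, 768), 0]) cube([39, 42, 832]);
translate([759, 77, 0]) mirror([1, 0, 0]) rotate([0, atan2(320, 768), 0]) cube([39, 42, 832]);
translate([0, 1254, 0]) rotate([0, atan2(320, 768), 0]) cube([39, 42, 832]);
translate([759, 1254, 0]) mirror([1, 0, 0]) rotate([0, atan2(320, 768), 0]) cube([39, 42, 832]);


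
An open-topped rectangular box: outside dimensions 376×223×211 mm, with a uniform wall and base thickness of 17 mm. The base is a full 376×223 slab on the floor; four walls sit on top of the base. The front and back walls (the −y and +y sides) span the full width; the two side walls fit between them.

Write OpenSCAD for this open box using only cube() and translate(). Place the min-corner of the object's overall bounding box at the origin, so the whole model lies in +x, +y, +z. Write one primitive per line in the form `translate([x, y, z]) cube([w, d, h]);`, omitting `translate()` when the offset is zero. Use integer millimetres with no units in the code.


cube([376, 223, 17]);
translate([0, 0, 17]) cube([376, 17, 194]);
translate([0, 206, 17]) cube([376, 17, 194]);
translate([0, 17, 17]) cube([17, 189, 194]);
translate([359, 17, 17]) cube([17, 189, 194]);


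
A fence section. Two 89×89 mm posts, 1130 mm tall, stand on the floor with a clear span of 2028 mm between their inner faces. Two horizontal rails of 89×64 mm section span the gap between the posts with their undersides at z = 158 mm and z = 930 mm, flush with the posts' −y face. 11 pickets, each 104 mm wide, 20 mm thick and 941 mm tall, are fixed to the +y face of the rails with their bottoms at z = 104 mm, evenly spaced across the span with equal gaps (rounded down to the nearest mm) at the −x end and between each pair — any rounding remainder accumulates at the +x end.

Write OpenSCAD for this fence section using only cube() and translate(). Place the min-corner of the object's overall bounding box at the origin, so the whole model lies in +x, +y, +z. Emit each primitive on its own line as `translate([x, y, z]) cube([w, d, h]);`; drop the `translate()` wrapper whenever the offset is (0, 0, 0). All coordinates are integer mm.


cube([89, 89, 1130]);
translate([2117, 0, 0]) cube([89, 89, 1130]);
translate([89, 0, 158]) cube([2028, 89, 64]);
translate([89, 0, 930]) cube([2028, 89, 64]);
translate([162, 89, 104]) cube([104, 20, 941]);
translate([339, 89, 104]) cube([104, 20, 941]);
translate([516, 89, 104]) cube([104, 20, 941]);
translate([693, 89, 104]) cube([104, 20, 941]);
translate([870, 89, 104]) cube([104, 20, 941]);
translate([1047, 89, 104]) cube([104, 20, 941]);
translate([1224, 89, 104]) cube([104, 20, 941]);
translate([1401, 89, 104]) cube([104, 20, 941]);
translate([1578, 89, 104]) cube([104, 20, 941]);
translate([1755, 89, 104]) cube([104, 20, 941]);
translate([1932, 89, 104]) cube([104, 20, 941]);


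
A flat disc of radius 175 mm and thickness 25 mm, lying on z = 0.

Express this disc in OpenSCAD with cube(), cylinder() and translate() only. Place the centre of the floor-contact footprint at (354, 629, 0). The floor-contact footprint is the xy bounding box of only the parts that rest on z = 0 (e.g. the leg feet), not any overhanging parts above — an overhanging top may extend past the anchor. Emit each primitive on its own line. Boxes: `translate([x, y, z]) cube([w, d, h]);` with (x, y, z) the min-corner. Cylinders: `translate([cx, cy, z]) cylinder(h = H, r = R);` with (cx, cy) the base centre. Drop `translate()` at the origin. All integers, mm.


translate([354, 629, 0]) cylinder(h = 25, r = 175);


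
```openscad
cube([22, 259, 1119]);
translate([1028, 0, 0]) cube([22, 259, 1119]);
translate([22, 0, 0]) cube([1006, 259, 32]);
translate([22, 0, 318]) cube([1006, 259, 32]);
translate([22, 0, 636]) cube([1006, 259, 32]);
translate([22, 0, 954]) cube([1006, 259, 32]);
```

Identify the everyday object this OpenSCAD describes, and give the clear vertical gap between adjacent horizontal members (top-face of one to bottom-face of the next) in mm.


A bookshelf. The clear shelf gap is 286 mm.

Two tall side panels with 4 horizontal boards between them — a bookshelf. The first two shelf undersides are at z = 0 and z = 318; with shelf thickness 32, the clear gap is 318 − 0 − 32 = 286 mm.


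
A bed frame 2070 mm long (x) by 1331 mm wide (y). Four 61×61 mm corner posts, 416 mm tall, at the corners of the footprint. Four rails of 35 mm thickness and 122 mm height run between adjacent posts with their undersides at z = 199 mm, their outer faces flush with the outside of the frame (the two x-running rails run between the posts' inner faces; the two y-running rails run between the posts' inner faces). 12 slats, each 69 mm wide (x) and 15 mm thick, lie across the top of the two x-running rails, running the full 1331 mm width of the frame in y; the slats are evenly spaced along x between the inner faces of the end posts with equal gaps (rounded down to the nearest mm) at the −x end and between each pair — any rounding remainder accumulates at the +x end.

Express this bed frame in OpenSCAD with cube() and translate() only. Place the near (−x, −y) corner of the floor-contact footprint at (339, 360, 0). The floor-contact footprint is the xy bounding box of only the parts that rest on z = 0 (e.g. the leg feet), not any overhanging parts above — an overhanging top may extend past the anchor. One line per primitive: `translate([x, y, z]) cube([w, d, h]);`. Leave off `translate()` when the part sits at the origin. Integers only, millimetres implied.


translate([339, 360, 0]) cube([61, 61, 416]);
translate([339, 1630, 0]) cube([61, 61, 416]);
translate([2348, 360, 0]) cube([61, 61, 416]);
translate([2348, 1630, 0]) cube([61, 61, 416]);
translate([400, 360, 199]) cube([1948, 35, 122]);
translate([400, 1656, 199]) cube([1948, 35, 122]);
translate([339, 421, 199]) cube([35, 1209, 122]);
translate([2374, 421, 199]) cube([35, 1209, 122]);
translate([486, 360, 321]) cube([69, 1331, 15]);
translate([641, 360, 321]) cube([69, 1331, 15]);
translate([796, 360, 321]) cube([69, 1331, 15]);
translate([951, 360, 321]) cube([69, 1331, 15]);
translate([1106, 360, 321]) cube([69, 1331, 15]);
translate([1261, 360, 321]) cube([69, 1331, 15]);
translate([1416, 360, 321]) cube([69, 1331, 15]);
translate([1571, 360, 321]) cube([69, 1331, 15]);
translate([1726, 360, 321]) cube([69, 1331, 15]);
translate([1881, 360, 321]) cube([69, 1331, 15]);
translate([2036, 360, 321]) cube([69, 1331, 15]);
translate([2191, 360, 321]) cube([69, 1331, 15]);


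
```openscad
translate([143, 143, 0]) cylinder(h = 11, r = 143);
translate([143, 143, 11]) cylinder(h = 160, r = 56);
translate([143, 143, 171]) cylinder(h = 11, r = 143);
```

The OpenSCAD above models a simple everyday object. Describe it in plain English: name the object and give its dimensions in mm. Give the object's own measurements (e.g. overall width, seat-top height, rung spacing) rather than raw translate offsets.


A spool: two coaxial disc flanges of radius 143 mm and thickness 11 mm, joined by a core cylinder of radius 56 mm and height 160 mm. The lower flange rests on z = 0 and the three cylinders share a vertical axis.


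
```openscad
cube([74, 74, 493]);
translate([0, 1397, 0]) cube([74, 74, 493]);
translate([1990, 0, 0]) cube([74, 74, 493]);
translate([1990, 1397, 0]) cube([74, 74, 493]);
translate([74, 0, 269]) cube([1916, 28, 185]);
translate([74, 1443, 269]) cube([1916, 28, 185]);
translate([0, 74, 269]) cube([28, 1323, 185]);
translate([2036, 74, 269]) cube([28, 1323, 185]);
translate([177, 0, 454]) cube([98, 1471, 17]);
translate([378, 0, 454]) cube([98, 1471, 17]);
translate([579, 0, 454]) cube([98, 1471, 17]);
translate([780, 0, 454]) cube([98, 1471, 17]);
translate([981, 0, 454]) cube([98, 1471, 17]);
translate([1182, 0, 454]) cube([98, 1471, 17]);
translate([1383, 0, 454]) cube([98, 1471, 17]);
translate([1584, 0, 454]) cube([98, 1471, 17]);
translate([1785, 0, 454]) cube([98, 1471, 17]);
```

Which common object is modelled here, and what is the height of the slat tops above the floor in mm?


A bed frame. The slat-top height is 471 mm.

Four posts, four rails, and a row of slats — a bed frame. Slats sit on the rails at z = 269 + 185 = 454; with slat thickness 17, the top is 471 mm.


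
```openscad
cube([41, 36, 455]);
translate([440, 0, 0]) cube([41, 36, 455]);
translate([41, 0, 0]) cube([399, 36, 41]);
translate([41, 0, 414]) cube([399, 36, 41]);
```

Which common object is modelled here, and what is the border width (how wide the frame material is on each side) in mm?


A picture frame. The border width is 41 mm.

Four thin pieces enclosing a rectangular opening — a picture frame. The two full-height stiles are 455 mm tall; the top rail sits at z = 414 and is 41 mm tall, so the border above the opening is 455 − 414 = 41 mm, matching the stile x-width.


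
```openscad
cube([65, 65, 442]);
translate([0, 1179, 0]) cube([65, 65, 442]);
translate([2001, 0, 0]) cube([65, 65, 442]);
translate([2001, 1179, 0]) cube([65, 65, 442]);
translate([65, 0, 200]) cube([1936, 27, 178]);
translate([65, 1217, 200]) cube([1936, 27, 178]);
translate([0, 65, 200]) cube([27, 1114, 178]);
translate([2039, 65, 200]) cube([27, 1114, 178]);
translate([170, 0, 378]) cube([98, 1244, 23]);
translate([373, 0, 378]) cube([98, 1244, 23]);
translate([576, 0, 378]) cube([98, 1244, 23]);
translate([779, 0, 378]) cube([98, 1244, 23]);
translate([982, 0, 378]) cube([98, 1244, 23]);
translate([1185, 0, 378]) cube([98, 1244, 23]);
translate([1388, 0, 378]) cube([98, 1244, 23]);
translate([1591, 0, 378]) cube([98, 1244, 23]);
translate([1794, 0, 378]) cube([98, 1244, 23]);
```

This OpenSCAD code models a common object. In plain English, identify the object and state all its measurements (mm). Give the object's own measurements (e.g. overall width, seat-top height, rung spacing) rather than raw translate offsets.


A bed frame 2066 mm long (x) by 1244 mm wide (y). Four 65×65 mm corner posts, 442 mm tall, at the corners of the footprint. Four rails of 27 mm thickness and 178 mm height run between adjacent posts with their undersides at z = 200 mm, their outer faces flush with the outside of the frame (the two x-running rails run between the posts' inner faces; the two y-running rails run between the posts' inner faces). 9 slats, each 98 mm wide (x) and 23 mm thick, lie across the top of the two x-running rails, running the full 1244 mm width of the frame in y; along x they sit between the end posts with a 105 mm gap after the −x posts and between neighbouring slats, leaving 109 mm before the +x posts.


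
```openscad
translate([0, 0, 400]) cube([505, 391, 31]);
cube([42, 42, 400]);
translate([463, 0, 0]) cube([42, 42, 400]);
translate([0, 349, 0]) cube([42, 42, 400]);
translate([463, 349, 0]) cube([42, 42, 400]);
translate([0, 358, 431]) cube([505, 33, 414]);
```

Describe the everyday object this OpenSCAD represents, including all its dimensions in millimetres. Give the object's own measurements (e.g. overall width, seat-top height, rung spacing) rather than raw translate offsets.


A chair. The seat is a 505×391×31 mm slab with its top at z = 431 mm, on four 42×42 mm corner legs (flush with the seat edges, standing on z = 0). A flat backrest 33 mm thick, 414 mm tall, spans the full seat width and rises from the seat top along its +y edge, rear face flush with the rear of the seat.


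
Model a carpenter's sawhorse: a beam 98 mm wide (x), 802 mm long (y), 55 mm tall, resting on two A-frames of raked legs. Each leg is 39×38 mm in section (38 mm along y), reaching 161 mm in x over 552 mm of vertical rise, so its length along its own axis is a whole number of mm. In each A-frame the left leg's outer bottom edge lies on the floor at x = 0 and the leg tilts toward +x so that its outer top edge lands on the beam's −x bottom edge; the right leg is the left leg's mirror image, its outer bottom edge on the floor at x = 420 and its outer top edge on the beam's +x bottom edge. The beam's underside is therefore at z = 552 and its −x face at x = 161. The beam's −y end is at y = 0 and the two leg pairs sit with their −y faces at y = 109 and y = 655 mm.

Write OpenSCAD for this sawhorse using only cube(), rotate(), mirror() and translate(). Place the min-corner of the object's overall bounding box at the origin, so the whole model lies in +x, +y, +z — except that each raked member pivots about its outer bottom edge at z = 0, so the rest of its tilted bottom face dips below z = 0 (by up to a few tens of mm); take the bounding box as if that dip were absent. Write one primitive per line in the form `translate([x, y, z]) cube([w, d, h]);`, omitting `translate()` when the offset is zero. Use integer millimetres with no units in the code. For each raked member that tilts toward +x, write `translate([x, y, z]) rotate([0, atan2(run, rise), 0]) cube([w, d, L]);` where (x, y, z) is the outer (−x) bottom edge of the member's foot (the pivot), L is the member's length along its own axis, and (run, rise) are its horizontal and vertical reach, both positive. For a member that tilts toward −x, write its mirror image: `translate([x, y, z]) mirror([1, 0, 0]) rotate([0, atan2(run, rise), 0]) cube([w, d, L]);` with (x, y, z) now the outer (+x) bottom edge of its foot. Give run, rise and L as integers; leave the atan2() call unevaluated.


// leg length = √(161² + 552²) = 575
// right-leg outer foot x = 2·161 + 98 = 420
// beam min-corner = (161, 0, 552)
translate([161, 0, 552]) cube([98, 802, 55]);
translate([0, 109, 0]) rotate([0, atan2(161, 552), 0]) cube([39, 38, 575]);
translate([420, 109, 0]) mirror([1, 0, 0]) rotate([0, atan2(161, 552), 0]) cube([39, 38, 575]);
translate([0, 655, 0]) rotate([0, atan2(161, 552), 0]) cube([39, 38, 575]);
translate([420, 655, 0]) mirror([1, 0, 0]) rotate([0, atan2(161, 552), 0]) cube([39, 38, 575]);


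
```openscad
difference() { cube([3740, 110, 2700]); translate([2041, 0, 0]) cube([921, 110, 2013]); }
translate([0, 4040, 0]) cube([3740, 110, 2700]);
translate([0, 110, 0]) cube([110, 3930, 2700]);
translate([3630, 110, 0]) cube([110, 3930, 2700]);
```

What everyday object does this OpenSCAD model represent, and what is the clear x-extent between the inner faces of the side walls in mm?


A single room. The interior width is 3520 mm.

Four walls enclosing a rectangle with a door in the front wall — a room. Outside width 3740 minus two 110 mm walls gives 3520 mm.


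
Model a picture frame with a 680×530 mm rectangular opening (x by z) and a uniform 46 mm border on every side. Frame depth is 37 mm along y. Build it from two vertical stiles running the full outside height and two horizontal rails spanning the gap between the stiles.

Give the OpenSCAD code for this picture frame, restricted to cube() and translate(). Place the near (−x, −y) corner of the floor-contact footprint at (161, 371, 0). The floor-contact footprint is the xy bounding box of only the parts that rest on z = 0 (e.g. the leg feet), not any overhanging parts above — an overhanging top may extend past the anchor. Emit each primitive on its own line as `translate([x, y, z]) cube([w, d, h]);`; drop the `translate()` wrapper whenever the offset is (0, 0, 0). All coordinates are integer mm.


translate([161, 371, 0]) cube([46, 37, 622]);
translate([887, 371, 0]) cube([46, 37, 622]);
translate([207, 371, 0]) cube([680, 37, 46]);
translate([207, 371, 576]) cube([680, 37, 46]);


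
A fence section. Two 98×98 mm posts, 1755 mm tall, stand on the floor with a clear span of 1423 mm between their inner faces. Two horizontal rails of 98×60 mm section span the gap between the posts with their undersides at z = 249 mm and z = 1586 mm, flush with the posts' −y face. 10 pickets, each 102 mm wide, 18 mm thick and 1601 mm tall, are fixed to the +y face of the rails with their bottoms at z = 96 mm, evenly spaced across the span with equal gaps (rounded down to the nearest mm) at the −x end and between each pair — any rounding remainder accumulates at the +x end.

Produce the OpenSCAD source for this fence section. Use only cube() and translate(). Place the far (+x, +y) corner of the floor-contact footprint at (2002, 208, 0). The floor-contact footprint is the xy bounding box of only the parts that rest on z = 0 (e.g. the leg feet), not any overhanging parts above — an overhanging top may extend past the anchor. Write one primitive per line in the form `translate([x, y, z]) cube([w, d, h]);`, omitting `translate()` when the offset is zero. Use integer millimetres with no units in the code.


translate([383, 110, 0]) cube([98, 98, 1755]);
translate([1904, 110, 0]) cube([98, 98, 1755]);
translate([481, 110, 249]) cube([1423, 98, 60]);
translate([481, 110, 1586]) cube([1423, 98, 60]);
translate([517, 208, 96]) cube([102, 18, 1601]);
translate([655, 208, 96]) cube([102, 18, 1601]);
translate([793, 208, 96]) cube([102, 18, 1601]);
translate([931, 208, 96]) cube([102, 18, 1601]);
translate([1069, 208, 96]) cube([102, 18, 1601]);
translate([1207, 208, 96]) cube([102, 18, 1601]);
translate([1345, 208, 96]) cube([102, 18, 1601]);
translate([1483, 208, 96]) cube([102, 18, 1601]);
translate([1621, 208, 96]) cube([102, 18, 1601]);
translate([1759, 208, 96]) cube([102, 18, 1601]);


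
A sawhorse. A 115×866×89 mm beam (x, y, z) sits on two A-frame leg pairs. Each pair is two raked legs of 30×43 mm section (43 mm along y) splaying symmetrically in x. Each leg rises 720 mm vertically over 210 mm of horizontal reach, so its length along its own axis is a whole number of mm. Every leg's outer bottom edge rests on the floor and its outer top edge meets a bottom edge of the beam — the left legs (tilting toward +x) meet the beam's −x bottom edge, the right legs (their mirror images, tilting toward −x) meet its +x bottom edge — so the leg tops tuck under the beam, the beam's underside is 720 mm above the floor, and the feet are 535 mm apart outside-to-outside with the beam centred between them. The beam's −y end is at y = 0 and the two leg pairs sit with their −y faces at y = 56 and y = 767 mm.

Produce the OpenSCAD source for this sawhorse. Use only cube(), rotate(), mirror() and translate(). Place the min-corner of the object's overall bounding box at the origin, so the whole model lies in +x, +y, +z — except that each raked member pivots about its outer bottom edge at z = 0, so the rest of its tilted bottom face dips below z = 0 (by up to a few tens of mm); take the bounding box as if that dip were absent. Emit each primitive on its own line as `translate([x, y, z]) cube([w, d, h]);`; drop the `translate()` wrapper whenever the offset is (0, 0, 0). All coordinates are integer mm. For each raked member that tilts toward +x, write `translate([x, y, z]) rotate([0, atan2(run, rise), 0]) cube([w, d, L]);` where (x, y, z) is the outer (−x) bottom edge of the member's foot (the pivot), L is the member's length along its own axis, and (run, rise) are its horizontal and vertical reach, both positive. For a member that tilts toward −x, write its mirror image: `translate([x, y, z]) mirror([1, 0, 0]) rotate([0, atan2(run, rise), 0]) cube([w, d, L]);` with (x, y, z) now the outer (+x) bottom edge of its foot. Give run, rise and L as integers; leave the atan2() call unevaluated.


translate([210, 0, 720]) cube([115, 866, 89]);
translate([0, 56, 0]) rotate([0, atan2(210, 720), 0]) cube([30, 43, 750]);
translate([535, 56, 0]) mirror([1, 0, 0]) rotate([0, atan2(210, 720), 0]) cube([30, 43, 750]);
translate([0, 767, 0]) rotate([0, atan2(210, 720), 0]) cube([30, 43, 750]);
translate([535, 767, 0]) mirror([1, 0, 0]) rotate([0, atan2(210, 720), 0]) cube([30, 43, 750]);
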